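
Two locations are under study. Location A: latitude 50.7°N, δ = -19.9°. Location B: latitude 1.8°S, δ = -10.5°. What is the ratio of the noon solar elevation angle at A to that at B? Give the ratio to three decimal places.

A: 90° − |50.7 − (-19.9)| = 19.40°.
B: 90° − |-1.8 − (-10.5)| = 81.30°.
Ratio A/B = 19.4000 / 81.3000 = 0.2386.

0.239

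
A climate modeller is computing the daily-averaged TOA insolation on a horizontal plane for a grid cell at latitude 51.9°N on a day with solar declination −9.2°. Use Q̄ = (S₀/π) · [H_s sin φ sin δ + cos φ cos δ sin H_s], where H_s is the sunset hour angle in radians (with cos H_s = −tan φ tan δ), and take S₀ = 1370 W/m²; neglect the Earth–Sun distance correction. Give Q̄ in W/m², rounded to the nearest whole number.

185 W/m²

−tan φ tan δ = −(1.2753)(-0.1620) = 0.2066; H_s = arccos(0.2066) = 78.08°. In radians, H_s = 1.3628.
H_s sin φ sin δ = 1.3628 × 0.7869 × -0.1599 = -0.1715.
cos φ cos δ sin H_s = 0.6170 × 0.9871 × 0.9784 = 0.5959.
Q̄ = (1370/π) × (-0.1715 + 0.5959) = 436.08 × 0.4244 = 185.07 W/m².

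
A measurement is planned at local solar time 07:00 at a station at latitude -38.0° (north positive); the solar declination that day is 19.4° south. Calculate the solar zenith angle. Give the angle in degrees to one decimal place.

Hour angle H = 15° × (7 − 12) = -75.00°.
cos θ_z = sin φ sin δ + cos φ cos δ cos H = (-0.6157)(-0.3322) + (0.7880)(0.9432)(0.2588) = 0.3969.
θ_z = arccos(0.3969) = 66.62°.

66.6°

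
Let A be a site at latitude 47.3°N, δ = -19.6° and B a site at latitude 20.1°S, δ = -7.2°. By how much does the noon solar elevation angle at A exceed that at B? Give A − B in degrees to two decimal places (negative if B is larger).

A: 90° − |47.3 − (-19.6)| = 23.10°.
B: 90° − |-20.1 − (-7.2)| = 77.10°.
A − B = 23.10 − 77.10 = -54.00°.

-54.00°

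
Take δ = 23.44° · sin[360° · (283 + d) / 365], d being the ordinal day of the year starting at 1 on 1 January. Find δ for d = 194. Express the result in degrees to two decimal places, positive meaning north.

360 × (283 + 194) / 365 = 470.466°; sin(470.466°) = 0.9369.
δ = 23.44 × 0.9369 = 21.961° ≈ +21.96°.

+21.96°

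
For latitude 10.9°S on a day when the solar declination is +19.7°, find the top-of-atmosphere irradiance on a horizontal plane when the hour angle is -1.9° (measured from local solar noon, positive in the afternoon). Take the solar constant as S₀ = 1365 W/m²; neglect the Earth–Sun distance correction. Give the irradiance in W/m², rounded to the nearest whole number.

With φ = -10.9°, δ = 19.7°, H = -1.90°: sin φ sin δ = -0.0637, cos φ cos δ cos H = 0.9240, so cos θ_z = 0.8603.
Top-of-atmosphere irradiance = S₀ cos θ_z = 1365 × 0.8603 = 1174.31 W/m².

1174 W/m²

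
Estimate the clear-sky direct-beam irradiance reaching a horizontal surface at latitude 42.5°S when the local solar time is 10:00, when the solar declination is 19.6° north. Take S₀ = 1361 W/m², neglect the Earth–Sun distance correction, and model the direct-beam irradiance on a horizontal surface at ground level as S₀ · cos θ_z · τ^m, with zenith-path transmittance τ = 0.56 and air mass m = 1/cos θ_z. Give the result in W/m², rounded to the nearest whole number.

Hour angle H = 15° × (10 − 12) = -30.00°.
With φ = -42.5°, δ = 19.6°, H = -30.00°: sin φ sin δ = -0.2266, cos φ cos δ cos H = 0.6015, so cos θ_z = 0.3749.
Air mass m = 1/cos θ_z = 1/0.3749 = 2.667; τ^m = 0.56^2.667 = 0.2130.
Surface direct beam = 1361 × 0.3749 × 0.2130 = 108.68 W/m².

109 W/m²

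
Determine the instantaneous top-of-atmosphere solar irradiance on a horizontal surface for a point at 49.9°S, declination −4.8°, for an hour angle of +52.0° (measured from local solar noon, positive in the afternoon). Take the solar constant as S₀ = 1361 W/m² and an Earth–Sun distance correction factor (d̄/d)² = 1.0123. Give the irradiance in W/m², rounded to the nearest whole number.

633 W/m²

With φ = -49.9°, δ = -4.8°, H = 52.00°: sin φ sin δ = 0.0640, cos φ cos δ cos H = 0.3952, so cos θ_z = 0.4592.
Top-of-atmosphere irradiance = S₀ (d̄/d)² cos θ_z = 1361 × 1.0123 × 0.4592 = 632.66 W/m².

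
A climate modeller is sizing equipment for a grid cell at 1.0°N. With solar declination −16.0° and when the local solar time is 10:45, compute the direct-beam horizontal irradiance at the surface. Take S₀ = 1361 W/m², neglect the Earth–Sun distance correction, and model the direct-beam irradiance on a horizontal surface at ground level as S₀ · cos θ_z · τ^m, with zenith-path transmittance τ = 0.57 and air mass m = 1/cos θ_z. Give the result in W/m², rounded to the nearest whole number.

662 W/m²

Hour angle H = 15° × (10.75 − 12) = -18.75°.
cos θ_z = sin(1.0°) sin(-16.0°) + cos(1.0°) cos(-16.0°) cos(-18.75°) = -0.0048 + 0.9101 = 0.9053.
Air mass m = 1/cos θ_z = 1/0.9053 = 1.105; τ^m = 0.57^1.105 = 0.5373.
Surface direct beam = 1361 × 0.9053 × 0.5373 = 662.01 W/m².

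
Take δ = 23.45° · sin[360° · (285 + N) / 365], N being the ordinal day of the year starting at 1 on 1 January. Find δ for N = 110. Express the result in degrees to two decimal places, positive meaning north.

360 × (285 + 110) / 365 = 389.589°; sin(389.589°) = 0.4938.
δ = 23.45 × 0.4938 = 11.580° ≈ +11.58°.

+11.58°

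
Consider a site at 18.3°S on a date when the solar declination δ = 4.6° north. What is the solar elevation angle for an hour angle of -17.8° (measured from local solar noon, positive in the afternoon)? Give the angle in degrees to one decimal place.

cos θ_z = sin φ sin δ + cos φ cos δ cos H = (-0.3140)(0.0802) + (0.9494)(0.9968)(0.9521) = 0.8758.
θ_z = arccos(0.8758) = 28.86°, so the elevation is 90° − 28.86° = 61.14°.

61.1°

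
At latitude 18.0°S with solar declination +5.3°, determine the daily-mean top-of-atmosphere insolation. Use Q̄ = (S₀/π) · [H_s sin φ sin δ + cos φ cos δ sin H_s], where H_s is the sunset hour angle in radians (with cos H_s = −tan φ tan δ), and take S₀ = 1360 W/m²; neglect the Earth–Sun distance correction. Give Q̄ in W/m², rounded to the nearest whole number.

391 W/m²

cos H_s = −tan(-18.0°) · tan(5.3°) = 0.0301, so H_s = arccos(0.0301) = 88.28°. In radians, H_s = 1.5408.
H_s sin φ sin δ = 1.5408 × -0.3090 × 0.0924 = -0.0440.
cos φ cos δ sin H_s = 0.9511 × 0.9957 × 0.9996 = 0.9466.
Q̄ = (1360/π) × (-0.0440 + 0.9466) = 432.90 × 0.9026 = 390.74 W/m².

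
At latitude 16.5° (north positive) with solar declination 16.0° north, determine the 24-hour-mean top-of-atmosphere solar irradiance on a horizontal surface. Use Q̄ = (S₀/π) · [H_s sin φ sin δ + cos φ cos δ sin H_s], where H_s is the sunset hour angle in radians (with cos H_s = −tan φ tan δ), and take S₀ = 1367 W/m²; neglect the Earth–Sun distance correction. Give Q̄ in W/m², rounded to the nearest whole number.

456 W/m²

−tan φ tan δ = −(0.2962)(0.2867) = -0.0849; H_s = arccos(-0.0849) = 94.87°. In radians, H_s = 1.6558.
H_s sin φ sin δ = 1.6558 × 0.2840 × 0.2756 = 0.1296.
cos φ cos δ sin H_s = 0.9588 × 0.9613 × 0.9964 = 0.9184.
Q̄ = (1367/π) × (0.1296 + 0.9184) = 435.13 × 1.0480 = 456.02 W/m².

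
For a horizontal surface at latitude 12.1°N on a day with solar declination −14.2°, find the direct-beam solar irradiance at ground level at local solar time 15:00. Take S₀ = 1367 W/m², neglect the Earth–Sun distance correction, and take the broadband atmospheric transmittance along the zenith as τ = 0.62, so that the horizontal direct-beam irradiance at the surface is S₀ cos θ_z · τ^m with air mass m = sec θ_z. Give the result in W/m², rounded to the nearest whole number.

Hour angle H = 15° × (15 − 12) = 45.00°.
cos θ_z = sin(12.1°) sin(-14.2°) + cos(12.1°) cos(-14.2°) cos(45.00°) = -0.0514 + 0.6703 = 0.6189.
Air mass m = 1/cos θ_z = 1/0.6189 = 1.616; τ^m = 0.62^1.616 = 0.4619.
Surface direct beam = 1367 × 0.6189 × 0.4619 = 390.78 W/m².

391 W/m²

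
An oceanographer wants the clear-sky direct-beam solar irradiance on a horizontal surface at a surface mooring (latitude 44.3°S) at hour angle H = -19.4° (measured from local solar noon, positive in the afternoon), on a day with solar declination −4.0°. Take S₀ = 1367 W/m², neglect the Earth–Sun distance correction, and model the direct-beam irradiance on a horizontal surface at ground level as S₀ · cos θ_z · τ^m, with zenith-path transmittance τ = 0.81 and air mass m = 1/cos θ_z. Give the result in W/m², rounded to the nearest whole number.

cos θ_z = sin φ sin δ + cos φ cos δ cos H = (-0.6984)(-0.0698) + (0.7157)(0.9976)(0.9432) = 0.7222.
Air mass m = 1/cos θ_z = 1/0.7222 = 1.385; τ^m = 0.81^1.385 = 0.7469.
Surface direct beam = 1367 × 0.7222 × 0.7469 = 737.38 W/m².

737 W/m²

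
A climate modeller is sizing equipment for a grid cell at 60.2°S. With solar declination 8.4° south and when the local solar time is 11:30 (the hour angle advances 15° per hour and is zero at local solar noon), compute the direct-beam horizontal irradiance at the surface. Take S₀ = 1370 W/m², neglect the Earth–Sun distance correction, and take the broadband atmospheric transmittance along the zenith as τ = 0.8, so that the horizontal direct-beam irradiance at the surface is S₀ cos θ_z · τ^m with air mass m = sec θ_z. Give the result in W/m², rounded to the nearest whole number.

Hour angle H = 15° × (11.5 − 12) = -7.50°.
With φ = -60.2°, δ = -8.4°, H = -7.50°: sin φ sin δ = 0.1268, cos φ cos δ cos H = 0.4874, so cos θ_z = 0.6142.
Air mass m = 1/cos θ_z = 1/0.6142 = 1.628; τ^m = 0.8^1.628 = 0.6954.
Surface direct beam = 1370 × 0.6142 × 0.6954 = 585.15 W/m².

585 W/m²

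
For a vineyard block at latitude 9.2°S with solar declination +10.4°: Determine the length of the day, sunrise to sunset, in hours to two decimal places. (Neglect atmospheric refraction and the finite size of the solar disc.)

The sunset hour angle satisfies cos H_s = −tan φ tan δ = 0.0297, giving H_s = 88.30°.
Day length = 2 H_s / 15° h⁻¹ = 176.60° / 15 = 11.773 h.

11.77 hours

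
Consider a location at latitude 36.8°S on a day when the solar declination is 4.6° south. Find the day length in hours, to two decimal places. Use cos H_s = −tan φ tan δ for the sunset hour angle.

cos H_s = −tan(-36.8°) · tan(-4.6°) = -0.0602, so H_s = arccos(-0.0602) = 93.45°.
Day length = 2 H_s / 15° h⁻¹ = 186.90° / 15 = 12.460 h.

12.46 hours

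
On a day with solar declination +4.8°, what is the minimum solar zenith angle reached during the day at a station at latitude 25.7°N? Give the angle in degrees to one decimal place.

At local solar noon the hour angle is zero, so the zenith angle is |φ − δ| = |25.7° − (4.8°)| = 20.9°.

20.9°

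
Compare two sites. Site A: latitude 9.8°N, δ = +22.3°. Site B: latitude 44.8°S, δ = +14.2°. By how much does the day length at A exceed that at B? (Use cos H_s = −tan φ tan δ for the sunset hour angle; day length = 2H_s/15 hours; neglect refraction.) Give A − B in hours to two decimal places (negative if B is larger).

A: H_s = arccos(−tan 9.8° · tan 22.3°) = 94.06°, so 2H_s/15 = 12.5413 h.
B: H_s = arccos(−tan -44.8° · tan 14.2°) = 75.45°, so 2H_s/15 = 10.0600 h.
A − B = 12.5413 − 10.0600 = 2.4813 h.

+2.48 h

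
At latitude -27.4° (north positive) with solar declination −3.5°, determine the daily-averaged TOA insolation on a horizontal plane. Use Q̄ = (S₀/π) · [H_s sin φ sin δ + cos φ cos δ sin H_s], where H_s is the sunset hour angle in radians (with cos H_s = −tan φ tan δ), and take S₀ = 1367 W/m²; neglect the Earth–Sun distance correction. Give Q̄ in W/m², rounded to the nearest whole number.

−tan φ tan δ = −(-0.5184)(-0.0612) = -0.0317; H_s = arccos(-0.0317) = 91.82°. In radians, H_s = 1.6026.
H_s sin φ sin δ = 1.6026 × -0.4602 × -0.0610 = 0.0450.
cos φ cos δ sin H_s = 0.8878 × 0.9981 × 0.9995 = 0.8857.
Q̄ = (1367/π) × (0.0450 + 0.8857) = 435.13 × 0.9307 = 404.98 W/m².

405 W/m²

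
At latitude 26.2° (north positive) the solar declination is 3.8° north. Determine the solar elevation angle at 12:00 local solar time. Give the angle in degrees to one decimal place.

67.6°

Hour angle H = 15° × (12 − 12) = 0.00°.
cos θ_z = sin φ sin δ + cos φ cos δ cos H = (0.4415)(0.0663) + (0.8973)(0.9978)(1.0000) = 0.9246.
θ_z = arccos(0.9246) = 22.39°, so the elevation is 90° − 22.39° = 67.61°.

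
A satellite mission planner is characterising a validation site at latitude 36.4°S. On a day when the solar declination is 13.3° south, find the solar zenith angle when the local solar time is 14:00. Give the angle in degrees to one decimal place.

35.4°

Hour angle H = 15° × (14 − 12) = 30.00°.
cos θ_z = sin(-36.4°) sin(-13.3°) + cos(-36.4°) cos(-13.3°) cos(30.00°) = 0.1365 + 0.6784 = 0.8149.
θ_z = arccos(0.8149) = 35.42°.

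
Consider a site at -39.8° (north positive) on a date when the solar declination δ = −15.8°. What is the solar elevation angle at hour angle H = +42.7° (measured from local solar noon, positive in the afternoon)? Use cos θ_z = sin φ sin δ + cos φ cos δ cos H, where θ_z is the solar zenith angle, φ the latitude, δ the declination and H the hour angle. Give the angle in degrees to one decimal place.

cos θ_z = sin φ sin δ + cos φ cos δ cos H = (-0.6401)(-0.2723) + (0.7683)(0.9622)(0.7349) = 0.7176.
θ_z = arccos(0.7176) = 44.14°, so the elevation is 90° − 44.14° = 45.86°.

45.9°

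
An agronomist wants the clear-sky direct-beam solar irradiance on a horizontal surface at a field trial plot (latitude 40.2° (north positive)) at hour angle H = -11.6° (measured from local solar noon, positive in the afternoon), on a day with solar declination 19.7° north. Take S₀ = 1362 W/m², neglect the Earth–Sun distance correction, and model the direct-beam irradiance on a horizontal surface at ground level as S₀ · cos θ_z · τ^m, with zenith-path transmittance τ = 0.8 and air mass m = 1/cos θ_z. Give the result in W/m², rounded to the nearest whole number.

986 W/m²

With φ = 40.2°, δ = 19.7°, H = -11.60°: sin φ sin δ = 0.2176, cos φ cos δ cos H = 0.7044, so cos θ_z = 0.9220.
Air mass m = 1/cos θ_z = 1/0.9220 = 1.085; τ^m = 0.8^1.085 = 0.7850.
Surface direct beam = 1362 × 0.9220 × 0.7850 = 985.77 W/m².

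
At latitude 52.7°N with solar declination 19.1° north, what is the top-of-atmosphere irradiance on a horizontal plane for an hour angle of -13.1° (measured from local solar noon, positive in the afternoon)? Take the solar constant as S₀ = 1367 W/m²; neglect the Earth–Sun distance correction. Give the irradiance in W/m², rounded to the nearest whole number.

With φ = 52.7°, δ = 19.1°, H = -13.10°: sin φ sin δ = 0.2603, cos φ cos δ cos H = 0.5577, so cos θ_z = 0.8180.
Top-of-atmosphere irradiance = S₀ cos θ_z = 1367 × 0.8180 = 1118.21 W/m².

1118 W/m²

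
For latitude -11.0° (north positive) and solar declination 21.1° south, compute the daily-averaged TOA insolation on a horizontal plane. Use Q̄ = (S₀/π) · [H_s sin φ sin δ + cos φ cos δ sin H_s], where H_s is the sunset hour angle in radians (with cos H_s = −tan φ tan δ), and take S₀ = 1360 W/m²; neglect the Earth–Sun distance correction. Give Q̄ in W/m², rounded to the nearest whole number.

−tan φ tan δ = −(-0.1944)(-0.3859) = -0.0750; H_s = arccos(-0.0750) = 94.30°. In radians, H_s = 1.6458.
H_s sin φ sin δ = 1.6458 × -0.1908 × -0.3600 = 0.1130.
cos φ cos δ sin H_s = 0.9816 × 0.9330 × 0.9972 = 0.9133.
Q̄ = (1360/π) × (0.1130 + 0.9133) = 432.90 × 1.0263 = 444.29 W/m².

444 W/m²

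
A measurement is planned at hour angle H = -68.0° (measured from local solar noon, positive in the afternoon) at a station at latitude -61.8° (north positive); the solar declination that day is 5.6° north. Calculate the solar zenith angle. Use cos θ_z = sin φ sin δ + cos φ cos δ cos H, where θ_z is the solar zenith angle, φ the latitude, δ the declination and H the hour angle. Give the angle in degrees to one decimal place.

84.8°

With φ = -61.8°, δ = 5.6°, H = -68.00°: sin φ sin δ = -0.0860, cos φ cos δ cos H = 0.1762, so cos θ_z = 0.0902.
θ_z = arccos(0.0902) = 84.82°.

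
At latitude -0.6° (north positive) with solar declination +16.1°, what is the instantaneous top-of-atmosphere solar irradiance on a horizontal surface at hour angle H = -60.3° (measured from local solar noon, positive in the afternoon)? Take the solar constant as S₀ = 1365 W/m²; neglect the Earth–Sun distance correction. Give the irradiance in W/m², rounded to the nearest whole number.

646 W/m²

cos θ_z = sin(-0.6°) sin(16.1°) + cos(-0.6°) cos(16.1°) cos(-60.30°) = -0.0029 + 0.4760 = 0.4731.
Top-of-atmosphere irradiance = S₀ cos θ_z = 1365 × 0.4731 = 645.78 W/m².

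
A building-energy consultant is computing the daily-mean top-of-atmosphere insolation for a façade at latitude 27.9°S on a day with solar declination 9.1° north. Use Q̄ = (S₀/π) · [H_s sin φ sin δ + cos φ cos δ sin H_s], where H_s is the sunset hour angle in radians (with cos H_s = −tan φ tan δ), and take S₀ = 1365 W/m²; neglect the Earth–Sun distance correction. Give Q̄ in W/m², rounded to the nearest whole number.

330 W/m²

cos H_s = −tan(-27.9°) · tan(9.1°) = 0.0848, so H_s = arccos(0.0848) = 85.14°. In radians, H_s = 1.4860.
H_s sin φ sin δ = 1.4860 × -0.4679 × 0.1582 = -0.1100.
cos φ cos δ sin H_s = 0.8838 × 0.9874 × 0.9964 = 0.8695.
Q̄ = (1365/π) × (-0.1100 + 0.8695) = 434.49 × 0.7595 = 330.00 W/m².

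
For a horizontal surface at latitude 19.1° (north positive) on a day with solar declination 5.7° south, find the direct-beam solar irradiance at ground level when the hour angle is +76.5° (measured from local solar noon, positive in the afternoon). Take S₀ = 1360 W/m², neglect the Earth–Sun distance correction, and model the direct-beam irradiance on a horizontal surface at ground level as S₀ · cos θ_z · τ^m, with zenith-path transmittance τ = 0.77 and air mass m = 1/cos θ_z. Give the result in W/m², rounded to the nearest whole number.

63 W/m²

With φ = 19.1°, δ = -5.7°, H = 76.50°: sin φ sin δ = -0.0325, cos φ cos δ cos H = 0.2195, so cos θ_z = 0.1870.
Air mass m = 1/cos θ_z = 1/0.1870 = 5.348; τ^m = 0.77^5.348 = 0.2471.
Surface direct beam = 1360 × 0.1870 × 0.2471 = 62.84 W/m².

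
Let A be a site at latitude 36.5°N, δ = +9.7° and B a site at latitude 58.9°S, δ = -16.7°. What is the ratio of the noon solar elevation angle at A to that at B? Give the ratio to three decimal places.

1.322

A: 90° − |36.5 − (9.7)| = 63.20°.
B: 90° − |-58.9 − (-16.7)| = 47.80°.
Ratio A/B = 63.2000 / 47.8000 = 1.3222.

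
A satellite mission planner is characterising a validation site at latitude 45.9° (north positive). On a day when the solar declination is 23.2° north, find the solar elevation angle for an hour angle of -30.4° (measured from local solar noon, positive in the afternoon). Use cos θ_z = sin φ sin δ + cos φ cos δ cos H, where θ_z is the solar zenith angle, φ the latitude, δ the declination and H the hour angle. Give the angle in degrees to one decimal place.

cos θ_z = sin φ sin δ + cos φ cos δ cos H = (0.7181)(0.3939) + (0.6959)(0.9191)(0.8625) = 0.8345.
θ_z = arccos(0.8345) = 33.44°, so the elevation is 90° − 33.44° = 56.56°.

56.6°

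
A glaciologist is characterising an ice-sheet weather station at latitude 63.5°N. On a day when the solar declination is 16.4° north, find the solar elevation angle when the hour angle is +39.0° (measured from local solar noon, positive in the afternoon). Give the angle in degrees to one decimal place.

cos θ_z = sin φ sin δ + cos φ cos δ cos H = (0.8949)(0.2823) + (0.4462)(0.9593)(0.7771) = 0.5853.
θ_z = arccos(0.5853) = 54.18°, so the elevation is 90° − 54.18° = 35.82°.

35.8°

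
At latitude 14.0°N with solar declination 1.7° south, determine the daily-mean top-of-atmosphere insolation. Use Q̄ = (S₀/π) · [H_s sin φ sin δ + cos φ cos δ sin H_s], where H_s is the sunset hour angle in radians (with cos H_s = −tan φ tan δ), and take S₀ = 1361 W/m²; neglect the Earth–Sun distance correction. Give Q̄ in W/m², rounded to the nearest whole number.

415 W/m²

The sunset hour angle satisfies cos H_s = −tan φ tan δ = 0.0074, giving H_s = 89.58°. In radians, H_s = 1.5635.
H_s sin φ sin δ = 1.5635 × 0.2419 × -0.0297 = -0.0112.
cos φ cos δ sin H_s = 0.9703 × 0.9996 × 1.0000 = 0.9699.
Q̄ = (1361/π) × (-0.0112 + 0.9699) = 433.22 × 0.9587 = 415.33 W/m².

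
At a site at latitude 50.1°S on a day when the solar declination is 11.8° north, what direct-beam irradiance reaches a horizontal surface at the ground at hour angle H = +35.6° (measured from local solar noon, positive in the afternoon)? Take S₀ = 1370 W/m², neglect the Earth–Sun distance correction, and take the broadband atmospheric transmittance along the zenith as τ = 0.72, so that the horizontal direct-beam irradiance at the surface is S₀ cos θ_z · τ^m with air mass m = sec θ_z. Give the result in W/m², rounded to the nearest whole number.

cos θ_z = sin(-50.1°) sin(11.8°) + cos(-50.1°) cos(11.8°) cos(35.60°) = -0.1569 + 0.5105 = 0.3536.
Air mass m = 1/cos θ_z = 1/0.3536 = 2.828; τ^m = 0.72^2.828 = 0.3949.
Surface direct beam = 1370 × 0.3536 × 0.3949 = 191.30 W/m².

191 W/m²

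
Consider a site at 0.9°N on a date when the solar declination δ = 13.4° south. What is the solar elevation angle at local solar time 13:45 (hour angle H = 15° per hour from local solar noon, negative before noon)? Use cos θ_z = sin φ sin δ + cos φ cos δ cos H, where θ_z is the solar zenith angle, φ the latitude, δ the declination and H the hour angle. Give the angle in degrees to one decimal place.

Hour angle H = 15° × (13.75 − 12) = 26.25°.
cos θ_z = sin φ sin δ + cos φ cos δ cos H = (0.0157)(-0.2317) + (0.9999)(0.9728)(0.8969) = 0.8688.
θ_z = arccos(0.8688) = 29.68°, so the elevation is 90° − 29.68° = 60.32°.

60.3°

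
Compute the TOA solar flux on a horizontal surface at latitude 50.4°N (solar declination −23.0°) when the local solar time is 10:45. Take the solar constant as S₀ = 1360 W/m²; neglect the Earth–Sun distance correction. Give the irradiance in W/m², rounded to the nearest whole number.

Hour angle H = 15° × (10.75 − 12) = -18.75°.
With φ = 50.4°, δ = -23.0°, H = -18.75°: sin φ sin δ = -0.3011, cos φ cos δ cos H = 0.5556, so cos θ_z = 0.2545.
Top-of-atmosphere irradiance = S₀ cos θ_z = 1360 × 0.2545 = 346.12 W/m².

346 W/m²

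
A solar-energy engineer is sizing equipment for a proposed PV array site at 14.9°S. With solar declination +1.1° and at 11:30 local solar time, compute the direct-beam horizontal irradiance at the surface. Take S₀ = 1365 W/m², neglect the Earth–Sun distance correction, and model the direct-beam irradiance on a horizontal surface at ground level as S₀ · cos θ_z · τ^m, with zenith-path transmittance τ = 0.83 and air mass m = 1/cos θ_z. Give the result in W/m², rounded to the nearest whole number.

Hour angle H = 15° × (11.5 − 12) = -7.50°.
cos θ_z = sin φ sin δ + cos φ cos δ cos H = (-0.2571)(0.0192) + (0.9664)(0.9998)(0.9914) = 0.9530.
Air mass m = 1/cos θ_z = 1/0.9530 = 1.049; τ^m = 0.83^1.049 = 0.8225.
Surface direct beam = 1365 × 0.9530 × 0.8225 = 1069.95 W/m².

1070 W/m²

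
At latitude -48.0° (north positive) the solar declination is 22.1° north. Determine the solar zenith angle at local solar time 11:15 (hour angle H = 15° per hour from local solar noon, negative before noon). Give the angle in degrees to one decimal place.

70.8°

Hour angle H = 15° × (11.25 − 12) = -11.25°.
With φ = -48.0°, δ = 22.1°, H = -11.25°: sin φ sin δ = -0.2796, cos φ cos δ cos H = 0.6081, so cos θ_z = 0.3285.
θ_z = arccos(0.3285) = 70.82°.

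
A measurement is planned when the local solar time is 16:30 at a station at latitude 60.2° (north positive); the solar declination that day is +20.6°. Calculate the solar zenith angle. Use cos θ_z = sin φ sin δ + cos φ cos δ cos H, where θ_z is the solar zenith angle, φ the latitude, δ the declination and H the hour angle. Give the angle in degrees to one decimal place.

61.1°

Hour angle H = 15° × (16.5 − 12) = 67.50°.
cos θ_z = sin(60.2°) sin(20.6°) + cos(60.2°) cos(20.6°) cos(67.50°) = 0.3053 + 0.1780 = 0.4833.
θ_z = arccos(0.4833) = 61.10°.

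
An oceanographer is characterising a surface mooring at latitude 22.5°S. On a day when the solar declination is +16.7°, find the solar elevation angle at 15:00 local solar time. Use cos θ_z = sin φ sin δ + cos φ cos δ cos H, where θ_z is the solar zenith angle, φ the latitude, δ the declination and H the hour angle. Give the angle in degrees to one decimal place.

31.0°

Hour angle H = 15° × (15 − 12) = 45.00°.
cos θ_z = sin(-22.5°) sin(16.7°) + cos(-22.5°) cos(16.7°) cos(45.00°) = -0.1100 + 0.6257 = 0.5157.
θ_z = arccos(0.5157) = 58.96°, so the elevation is 90° − 58.96° = 31.04°.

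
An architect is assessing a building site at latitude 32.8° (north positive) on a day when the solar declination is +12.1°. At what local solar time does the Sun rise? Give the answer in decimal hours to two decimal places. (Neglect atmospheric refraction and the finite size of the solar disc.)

cos H_s = −tan(32.8°) · tan(12.1°) = -0.1382, so H_s = arccos(-0.1382) = 97.94°.
Sunrise is at 12 − H_s/15 = 12 − 6.529 = 5.471 h local solar time.

5.47 h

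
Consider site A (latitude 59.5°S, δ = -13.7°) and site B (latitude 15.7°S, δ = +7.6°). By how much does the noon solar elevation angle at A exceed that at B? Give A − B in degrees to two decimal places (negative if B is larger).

A: 90° − |-59.5 − (-13.7)| = 44.20°.
B: 90° − |-15.7 − (7.6)| = 66.70°.
A − B = 44.20 − 66.70 = -22.50°.

-22.50°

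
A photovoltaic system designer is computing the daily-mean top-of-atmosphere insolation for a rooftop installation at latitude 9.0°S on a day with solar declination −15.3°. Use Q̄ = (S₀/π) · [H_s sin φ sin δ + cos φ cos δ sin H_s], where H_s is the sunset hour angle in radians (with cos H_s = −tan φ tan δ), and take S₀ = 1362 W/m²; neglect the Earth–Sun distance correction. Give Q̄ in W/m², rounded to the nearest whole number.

−tan φ tan δ = −(-0.1584)(-0.2736) = -0.0433; H_s = arccos(-0.0433) = 92.48°. In radians, H_s = 1.6141.
H_s sin φ sin δ = 1.6141 × -0.1564 × -0.2639 = 0.0666.
cos φ cos δ sin H_s = 0.9877 × 0.9646 × 0.9991 = 0.9519.
Q̄ = (1362/π) × (0.0666 + 0.9519) = 433.54 × 1.0185 = 441.56 W/m².

442 W/m²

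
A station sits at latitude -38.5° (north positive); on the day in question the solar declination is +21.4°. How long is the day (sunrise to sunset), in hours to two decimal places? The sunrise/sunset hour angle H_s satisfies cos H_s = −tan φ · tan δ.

9.58 hours

The sunset hour angle satisfies cos H_s = −tan φ tan δ = 0.3117, giving H_s = 71.84°.
Day length = 2 H_s / 15° h⁻¹ = 143.68° / 15 = 9.579 h.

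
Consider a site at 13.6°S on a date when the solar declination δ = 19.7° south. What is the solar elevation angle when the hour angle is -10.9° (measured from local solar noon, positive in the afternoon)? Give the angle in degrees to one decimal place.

77.9°

With φ = -13.6°, δ = -19.7°, H = -10.90°: sin φ sin δ = 0.0793, cos φ cos δ cos H = 0.8986, so cos θ_z = 0.9779.
θ_z = arccos(0.9779) = 12.07°, so the elevation is 90° − 12.07° = 77.93°.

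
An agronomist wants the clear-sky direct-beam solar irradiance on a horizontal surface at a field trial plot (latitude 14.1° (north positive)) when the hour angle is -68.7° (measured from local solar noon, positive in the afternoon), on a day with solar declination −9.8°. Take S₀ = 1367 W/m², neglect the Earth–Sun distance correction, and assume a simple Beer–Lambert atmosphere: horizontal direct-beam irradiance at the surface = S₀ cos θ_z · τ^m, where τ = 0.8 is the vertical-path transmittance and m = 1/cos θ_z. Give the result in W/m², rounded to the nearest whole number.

201 W/m²

With φ = 14.1°, δ = -9.8°, H = -68.70°: sin φ sin δ = -0.0415, cos φ cos δ cos H = 0.3472, so cos θ_z = 0.3057.
Air mass m = 1/cos θ_z = 1/0.3057 = 3.271; τ^m = 0.8^3.271 = 0.4820.
Surface direct beam = 1367 × 0.3057 × 0.4820 = 201.42 W/m².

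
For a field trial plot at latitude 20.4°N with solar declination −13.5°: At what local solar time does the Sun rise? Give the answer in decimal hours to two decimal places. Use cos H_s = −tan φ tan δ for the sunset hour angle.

−tan φ tan δ = −(0.3719)(-0.2401) = 0.0893; H_s = arccos(0.0893) = 84.88°.
Sunrise is at 12 − H_s/15 = 12 − 5.659 = 6.341 h local solar time.

6.34 h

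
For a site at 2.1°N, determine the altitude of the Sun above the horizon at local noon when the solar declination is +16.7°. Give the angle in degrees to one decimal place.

75.4°

At local solar noon the hour angle is zero, so the elevation is 90° − |φ − δ| = 90° − |2.1° − (16.7°)| = 90° − 14.6° = 75.4°.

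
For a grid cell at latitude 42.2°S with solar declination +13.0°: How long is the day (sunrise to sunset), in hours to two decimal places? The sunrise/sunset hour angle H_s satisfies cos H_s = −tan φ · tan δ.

−tan φ tan δ = −(-0.9067)(0.2309) = 0.2094; H_s = arccos(0.2094) = 77.91°.
Day length = 2 H_s / 15° h⁻¹ = 155.82° / 15 = 10.388 h.

10.39 hours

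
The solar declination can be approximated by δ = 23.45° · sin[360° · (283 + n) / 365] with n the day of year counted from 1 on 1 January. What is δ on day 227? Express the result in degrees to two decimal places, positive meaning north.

360 × (283 + 227) / 365 = 503.014°; sin(503.014°) = 0.6016.
δ = 23.45 × 0.6016 = 14.108° ≈ +14.11°.

+14.11°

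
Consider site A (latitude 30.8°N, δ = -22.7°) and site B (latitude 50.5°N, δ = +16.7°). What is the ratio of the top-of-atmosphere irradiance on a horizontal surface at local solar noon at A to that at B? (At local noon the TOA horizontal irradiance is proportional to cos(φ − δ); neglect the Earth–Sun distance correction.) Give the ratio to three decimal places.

0.716

A: cos θ_z = cos(30.8° − (-22.7°)) = 0.5948.
B: cos θ_z = cos(50.5° − (16.7°)) = 0.8310.
Ratio A/B = 0.5948 / 0.8310 = 0.7158.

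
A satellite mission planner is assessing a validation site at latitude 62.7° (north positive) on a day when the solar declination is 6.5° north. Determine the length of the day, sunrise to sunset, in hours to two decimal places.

13.70 hours

cos H_s = −tan(62.7°) · tan(6.5°) = -0.2207, so H_s = arccos(-0.2207) = 102.75°.
Day length = 2 H_s / 15° h⁻¹ = 205.50° / 15 = 13.700 h.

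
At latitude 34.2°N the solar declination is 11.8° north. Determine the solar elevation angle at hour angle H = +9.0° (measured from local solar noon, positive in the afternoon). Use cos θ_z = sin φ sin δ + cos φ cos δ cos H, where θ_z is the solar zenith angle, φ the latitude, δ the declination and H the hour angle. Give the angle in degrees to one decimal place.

66.1°

cos θ_z = sin(34.2°) sin(11.8°) + cos(34.2°) cos(11.8°) cos(9.00°) = 0.1149 + 0.7996 = 0.9145.
θ_z = arccos(0.9145) = 23.87°, so the elevation is 90° − 23.87° = 66.13°.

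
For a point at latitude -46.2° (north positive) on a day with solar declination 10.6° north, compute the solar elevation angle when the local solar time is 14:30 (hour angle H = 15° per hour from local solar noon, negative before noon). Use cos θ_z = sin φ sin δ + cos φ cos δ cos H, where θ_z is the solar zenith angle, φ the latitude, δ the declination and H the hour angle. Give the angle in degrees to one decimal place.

Hour angle H = 15° × (14.5 − 12) = 37.50°.
cos θ_z = sin φ sin δ + cos φ cos δ cos H = (-0.7218)(0.1840) + (0.6921)(0.9829)(0.7934) = 0.4069.
θ_z = arccos(0.4069) = 65.99°, so the elevation is 90° − 65.99° = 24.01°.

24.0°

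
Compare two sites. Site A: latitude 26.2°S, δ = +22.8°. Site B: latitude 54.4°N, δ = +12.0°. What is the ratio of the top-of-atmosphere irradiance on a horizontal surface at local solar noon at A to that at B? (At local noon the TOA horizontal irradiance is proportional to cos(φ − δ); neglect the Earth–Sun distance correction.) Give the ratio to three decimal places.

A: cos θ_z = cos(-26.2° − (22.8°)) = 0.6561.
B: cos θ_z = cos(54.4° − (12.0°)) = 0.7385.
Ratio A/B = 0.6561 / 0.7385 = 0.8884.

0.888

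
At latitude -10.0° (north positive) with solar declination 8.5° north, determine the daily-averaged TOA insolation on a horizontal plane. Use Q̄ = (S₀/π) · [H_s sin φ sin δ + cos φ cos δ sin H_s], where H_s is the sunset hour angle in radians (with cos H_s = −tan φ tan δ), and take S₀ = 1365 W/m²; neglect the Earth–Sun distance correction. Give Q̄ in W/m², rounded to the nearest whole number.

406 W/m²

The sunset hour angle satisfies cos H_s = −tan φ tan δ = 0.0264, giving H_s = 88.49°. In radians, H_s = 1.5444.
H_s sin φ sin δ = 1.5444 × -0.1736 × 0.1478 = -0.0396.
cos φ cos δ sin H_s = 0.9848 × 0.9890 × 0.9997 = 0.9737.
Q̄ = (1365/π) × (-0.0396 + 0.9737) = 434.49 × 0.9341 = 405.86 W/m².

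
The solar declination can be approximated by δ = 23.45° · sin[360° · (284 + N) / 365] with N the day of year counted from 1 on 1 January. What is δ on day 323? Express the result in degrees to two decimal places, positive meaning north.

360 × (284 + 323) / 365 = 598.685°; sin(598.685°) = -0.8543.
δ = 23.45 × -0.8543 = -20.033° ≈ -20.03°.

-20.03°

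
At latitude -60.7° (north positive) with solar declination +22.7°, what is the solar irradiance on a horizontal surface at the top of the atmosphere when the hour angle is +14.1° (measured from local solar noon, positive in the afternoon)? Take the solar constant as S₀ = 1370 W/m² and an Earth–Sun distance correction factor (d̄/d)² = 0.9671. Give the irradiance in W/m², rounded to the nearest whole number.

134 W/m²

cos θ_z = sin φ sin δ + cos φ cos δ cos H = (-0.8721)(0.3859) + (0.4894)(0.9225)(0.9699) = 0.1013.
Top-of-atmosphere irradiance = S₀ (d̄/d)² cos θ_z = 1370 × 0.9671 × 0.1013 = 134.22 W/m².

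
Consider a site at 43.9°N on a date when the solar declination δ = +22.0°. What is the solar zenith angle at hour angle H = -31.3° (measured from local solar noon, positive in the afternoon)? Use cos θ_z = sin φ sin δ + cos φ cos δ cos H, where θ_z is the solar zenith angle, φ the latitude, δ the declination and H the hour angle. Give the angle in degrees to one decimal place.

33.8°

cos θ_z = sin(43.9°) sin(22.0°) + cos(43.9°) cos(22.0°) cos(-31.30°) = 0.2598 + 0.5708 = 0.8306.
θ_z = arccos(0.8306) = 33.84°.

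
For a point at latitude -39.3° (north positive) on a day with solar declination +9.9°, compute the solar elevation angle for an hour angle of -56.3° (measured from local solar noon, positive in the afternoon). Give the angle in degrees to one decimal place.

With φ = -39.3°, δ = 9.9°, H = -56.30°: sin φ sin δ = -0.1089, cos φ cos δ cos H = 0.4230, so cos θ_z = 0.3141.
θ_z = arccos(0.3141) = 71.69°, so the elevation is 90° − 71.69° = 18.31°.

18.3°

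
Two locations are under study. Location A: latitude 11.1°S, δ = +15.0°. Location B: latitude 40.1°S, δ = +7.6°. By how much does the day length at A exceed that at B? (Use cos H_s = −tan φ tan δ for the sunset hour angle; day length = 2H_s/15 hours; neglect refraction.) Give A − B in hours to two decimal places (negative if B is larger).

A: H_s = arccos(−tan -11.1° · tan 15.0°) = 86.99°, so 2H_s/15 = 11.5987 h.
B: H_s = arccos(−tan -40.1° · tan 7.6°) = 83.55°, so 2H_s/15 = 11.1400 h.
A − B = 11.5987 − 11.1400 = 0.4587 h.

+0.46 h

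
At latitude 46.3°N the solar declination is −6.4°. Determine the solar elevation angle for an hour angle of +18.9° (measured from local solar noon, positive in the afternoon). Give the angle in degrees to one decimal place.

34.7°

With φ = 46.3°, δ = -6.4°, H = 18.90°: sin φ sin δ = -0.0806, cos φ cos δ cos H = 0.6496, so cos θ_z = 0.5690.
θ_z = arccos(0.5690) = 55.32°, so the elevation is 90° − 55.32° = 34.68°.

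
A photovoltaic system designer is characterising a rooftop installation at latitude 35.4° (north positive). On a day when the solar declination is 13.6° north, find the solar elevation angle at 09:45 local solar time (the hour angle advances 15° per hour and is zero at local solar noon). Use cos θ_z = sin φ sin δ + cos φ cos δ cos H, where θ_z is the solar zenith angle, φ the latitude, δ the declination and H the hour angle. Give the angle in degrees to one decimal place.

52.7°

Hour angle H = 15° × (9.75 − 12) = -33.75°.
With φ = 35.4°, δ = 13.6°, H = -33.75°: sin φ sin δ = 0.1362, cos φ cos δ cos H = 0.6588, so cos θ_z = 0.7950.
θ_z = arccos(0.7950) = 37.34°, so the elevation is 90° − 37.34° = 52.66°.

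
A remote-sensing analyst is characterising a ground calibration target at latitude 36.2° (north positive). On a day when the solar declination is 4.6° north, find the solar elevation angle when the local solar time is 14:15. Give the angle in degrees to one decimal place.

Hour angle H = 15° × (14.25 − 12) = 33.75°.
With φ = 36.2°, δ = 4.6°, H = 33.75°: sin φ sin δ = 0.0474, cos φ cos δ cos H = 0.6688, so cos θ_z = 0.7162.
θ_z = arccos(0.7162) = 44.26°, so the elevation is 90° − 44.26° = 45.74°.

45.7°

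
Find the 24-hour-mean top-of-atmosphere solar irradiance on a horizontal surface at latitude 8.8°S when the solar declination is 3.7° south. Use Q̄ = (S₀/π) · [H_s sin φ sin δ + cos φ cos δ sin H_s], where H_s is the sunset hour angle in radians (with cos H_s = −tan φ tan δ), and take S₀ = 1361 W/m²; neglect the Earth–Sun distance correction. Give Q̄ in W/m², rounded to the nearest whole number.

cos H_s = −tan(-8.8°) · tan(-3.7°) = -0.0100, so H_s = arccos(-0.0100) = 90.57°. In radians, H_s = 1.5807.
H_s sin φ sin δ = 1.5807 × -0.1530 × -0.0645 = 0.0156.
cos φ cos δ sin H_s = 0.9882 × 0.9979 × 1.0000 = 0.9861.
Q̄ = (1361/π) × (0.0156 + 0.9861) = 433.22 × 1.0017 = 433.96 W/m².

434 W/m²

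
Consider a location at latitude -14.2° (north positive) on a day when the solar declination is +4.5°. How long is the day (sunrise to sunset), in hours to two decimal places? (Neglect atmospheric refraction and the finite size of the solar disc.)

−tan φ tan δ = −(-0.2530)(0.0787) = 0.0199; H_s = arccos(0.0199) = 88.86°.
Day length = 2 H_s / 15° h⁻¹ = 177.72° / 15 = 11.848 h.

11.85 hours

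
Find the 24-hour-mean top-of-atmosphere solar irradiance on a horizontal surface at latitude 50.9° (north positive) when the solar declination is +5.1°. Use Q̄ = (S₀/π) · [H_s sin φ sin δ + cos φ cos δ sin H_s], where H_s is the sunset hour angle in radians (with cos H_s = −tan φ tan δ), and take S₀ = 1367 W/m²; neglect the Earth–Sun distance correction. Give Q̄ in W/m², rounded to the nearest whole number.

322 W/m²

The sunset hour angle satisfies cos H_s = −tan φ tan δ = -0.1098, giving H_s = 96.30°. In radians, H_s = 1.6808.
H_s sin φ sin δ = 1.6808 × 0.7760 × 0.0889 = 0.1160.
cos φ cos δ sin H_s = 0.6307 × 0.9960 × 0.9940 = 0.6244.
Q̄ = (1367/π) × (0.1160 + 0.6244) = 435.13 × 0.7404 = 322.17 W/m².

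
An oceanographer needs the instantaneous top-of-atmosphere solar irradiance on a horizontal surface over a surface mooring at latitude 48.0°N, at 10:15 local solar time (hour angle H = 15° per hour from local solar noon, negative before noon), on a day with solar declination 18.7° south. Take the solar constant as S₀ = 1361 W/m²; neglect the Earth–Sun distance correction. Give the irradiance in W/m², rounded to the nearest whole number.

449 W/m²

Hour angle H = 15° × (10.25 − 12) = -26.25°.
cos θ_z = sin φ sin δ + cos φ cos δ cos H = (0.7431)(-0.3206) + (0.6691)(0.9472)(0.8969) = 0.3302.
Top-of-atmosphere irradiance = S₀ cos θ_z = 1361 × 0.3302 = 449.40 W/m².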